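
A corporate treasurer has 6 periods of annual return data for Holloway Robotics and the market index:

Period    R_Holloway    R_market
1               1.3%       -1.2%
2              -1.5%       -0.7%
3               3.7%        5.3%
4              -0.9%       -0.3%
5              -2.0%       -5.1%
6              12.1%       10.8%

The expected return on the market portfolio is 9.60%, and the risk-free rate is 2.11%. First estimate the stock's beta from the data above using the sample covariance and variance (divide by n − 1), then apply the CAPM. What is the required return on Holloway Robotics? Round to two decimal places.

8.75%

Mean R_i = (1.3 − 1.5 + 3.7 − 0.9 − 2.0 + 12.1) / 6 = 2.1167%
Mean R_m = (-1.2 − 0.7 + 5.3 − 0.3 − 5.1 + 10.8) / 6 = 1.4667%
Σ(R_i − R̄_i)(R_m − R̄_m) = 141.6233  ⇒  Cov = 141.6233 / 5 = 28.3247
Σ(R_m − R̄_m)² = 159.8533  ⇒  Var(R_m) = 159.8533 / 5 = 31.9707
β = Cov / Var(R_m) = 28.3247 / 31.9707 = 0.8860
MRP = 9.60% − 2.11% = 7.49%
E(R) = R_f + β × MRP = 2.11% + 0.8860 × 7.49% = 8.75%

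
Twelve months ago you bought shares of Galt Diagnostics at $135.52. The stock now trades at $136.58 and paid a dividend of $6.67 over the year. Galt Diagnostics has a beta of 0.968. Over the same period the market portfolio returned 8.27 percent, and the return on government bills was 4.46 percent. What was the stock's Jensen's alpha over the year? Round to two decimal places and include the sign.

-2.44%

Realised HPR = (P1 + D1 − P0) / P0 = (136.58 + 6.67 − 135.52) / 135.52 = 7.73 / 135.52 = 5.7040%
MRP = 8.27% − 4.46% = 3.81%
CAPM required = R_f + β·MRP = 4.46% + 0.968 × 3.81% = 8.14808%
α = realised − required = 5.7040% − 8.14808% = -2.44%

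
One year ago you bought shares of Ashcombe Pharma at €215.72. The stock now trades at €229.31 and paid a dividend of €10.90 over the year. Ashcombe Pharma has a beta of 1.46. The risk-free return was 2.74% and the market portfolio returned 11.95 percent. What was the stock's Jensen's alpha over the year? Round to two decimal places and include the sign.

Realised HPR = (P1 + D1 − P0) / P0 = (229.31 + 10.90 − 215.72) / 215.72 = 24.49 / 215.72 = 11.3527%
MRP = 11.95% − 2.74% = 9.21%
CAPM required = R_f + β·MRP = 2.74% + 1.46 × 9.21% = 16.1866%
α = realised − required = 11.3527% − 16.1866% = -4.83%

-4.83%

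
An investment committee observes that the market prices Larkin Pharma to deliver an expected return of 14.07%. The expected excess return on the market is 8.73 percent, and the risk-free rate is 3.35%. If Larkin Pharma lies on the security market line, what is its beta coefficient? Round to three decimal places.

β = (E(R) − R_f) / MRP = (14.07% − 3.35%) / 8.73% = 10.72% / 8.73% = 1.228

1.228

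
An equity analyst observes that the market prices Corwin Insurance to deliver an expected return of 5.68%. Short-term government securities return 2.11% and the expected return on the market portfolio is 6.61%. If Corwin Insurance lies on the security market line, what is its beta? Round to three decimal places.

MRP = 6.61% − 2.11% = 4.50%
β = (E(R) − R_f) / MRP = (5.68% − 2.11%) / 4.50% = 3.57% / 4.50% = 0.793

0.793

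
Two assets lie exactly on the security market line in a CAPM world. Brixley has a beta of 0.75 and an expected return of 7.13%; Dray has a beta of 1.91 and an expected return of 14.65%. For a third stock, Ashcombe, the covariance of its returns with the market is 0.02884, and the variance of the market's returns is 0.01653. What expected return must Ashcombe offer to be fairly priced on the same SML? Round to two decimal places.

13.58%

MRP = (14.65% − 7.13%) / (1.91 − 0.75) = 6.4828%
R_f = 7.13% − 0.75 × 6.4828% = 2.2679%
β_Ashcombe = Cov / Var(R_m) = 0.02884 / 0.01653 = 1.7447
E(R_Ashcombe) = R_f + β × MRP = 2.2679% + 1.7447 × 6.4828% = 13.58%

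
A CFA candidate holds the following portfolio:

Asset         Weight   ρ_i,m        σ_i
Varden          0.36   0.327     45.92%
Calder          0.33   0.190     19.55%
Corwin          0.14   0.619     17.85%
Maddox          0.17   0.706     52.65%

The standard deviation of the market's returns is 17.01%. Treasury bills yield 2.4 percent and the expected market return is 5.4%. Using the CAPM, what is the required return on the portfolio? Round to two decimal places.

β_Varden = 0.327 × 45.92% / 17.01% = 0.8828
β_Calder = 0.190 × 19.55% / 17.01% = 0.2184
β_Corwin = 0.619 × 17.85% / 17.01% = 0.6496
β_Maddox = 0.706 × 52.65% / 17.01% = 2.1852
β_P = Σ w_i β_i = 0.36×0.8828 + 0.33×0.2184 + 0.14×0.6496 + 0.17×2.1852 = 0.8523
MRP = 5.4% − 2.4% = 3.00%
E(R_P) = R_f + β_P × MRP = 2.4% + 0.8523 × 3.0% = 4.96%

4.96%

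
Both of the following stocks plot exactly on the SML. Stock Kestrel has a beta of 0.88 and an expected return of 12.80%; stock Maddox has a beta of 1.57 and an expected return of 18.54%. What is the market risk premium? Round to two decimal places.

Both satisfy E(R) = R_f + β·MRP, so the slope of the SML is
MRP = (18.54% − 12.80%) / (1.57 − 0.88) = 5.74% / 0.69 = 8.3188%

8.32%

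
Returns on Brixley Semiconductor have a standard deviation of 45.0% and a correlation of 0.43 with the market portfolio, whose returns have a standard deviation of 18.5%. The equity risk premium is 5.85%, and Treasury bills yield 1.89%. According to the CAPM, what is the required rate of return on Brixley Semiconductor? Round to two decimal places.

β = ρ × σ_i / σ_m = 0.43 × 45.0% / 18.5% = 1.0459
E(R) = 1.89% + 1.0459 × 5.85% = 8.01%

8.01%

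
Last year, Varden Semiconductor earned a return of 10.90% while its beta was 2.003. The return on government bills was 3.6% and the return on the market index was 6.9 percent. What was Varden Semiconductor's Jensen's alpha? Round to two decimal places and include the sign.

+0.69%

Market excess return = 6.9% − 3.6% = 3.30%
CAPM benchmark = R_f + β(R_m − R_f) = 3.6% + 2.003 × 3.3% = 10.2099%
α = actual − benchmark = 10.90% − 10.2099% = +0.69%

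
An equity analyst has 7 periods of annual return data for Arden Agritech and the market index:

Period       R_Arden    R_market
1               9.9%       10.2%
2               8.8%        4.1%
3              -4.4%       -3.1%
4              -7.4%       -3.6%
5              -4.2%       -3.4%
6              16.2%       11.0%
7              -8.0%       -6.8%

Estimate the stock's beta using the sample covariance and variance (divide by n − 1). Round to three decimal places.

1.317

Mean R_i = (9.9 + 8.8 − 4.4 − 7.4 − 4.2 + 16.2 − 8.0) / 7 = 1.5571%
Mean R_m = (10.2 + 4.1 − 3.1 − 3.6 − 3.4 + 11.0 − 6.8) / 7 = 1.2000%
Σ(R_i − R̄_i)(R_m − R̄_m) = 411.1400  ⇒  Cov = 411.1400 / 6 = 68.5233
Σ(R_m − R̄_m)² = 312.1400  ⇒  Var(R_m) = 312.1400 / 6 = 52.0233
β = Cov / Var(R_m) = 68.5233 / 52.0233 = 1.3172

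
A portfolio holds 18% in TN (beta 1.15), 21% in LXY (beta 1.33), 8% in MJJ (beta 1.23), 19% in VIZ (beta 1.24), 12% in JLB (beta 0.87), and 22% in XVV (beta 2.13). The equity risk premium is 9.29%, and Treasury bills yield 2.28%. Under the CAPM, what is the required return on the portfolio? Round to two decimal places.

15.22%

β_P = Σ w_i β_i = 0.18×1.15 + 0.21×1.33 + 0.08×1.23 + 0.19×1.24 + 0.12×0.87 + 0.22×2.13 = 1.3933
E(R_P) = R_f + β_P × MRP = 2.28% + 1.3933 × 9.29% = 15.22%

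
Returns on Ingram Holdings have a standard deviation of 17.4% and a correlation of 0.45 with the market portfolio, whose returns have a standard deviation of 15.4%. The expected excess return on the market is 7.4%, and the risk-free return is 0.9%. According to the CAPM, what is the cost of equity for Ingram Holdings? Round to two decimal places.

4.66%

β = ρ × σ_i / σ_m = 0.45 × 17.4% / 15.4% = 0.5084
E(R) = 0.9% + 0.5084 × 7.4% = 4.66%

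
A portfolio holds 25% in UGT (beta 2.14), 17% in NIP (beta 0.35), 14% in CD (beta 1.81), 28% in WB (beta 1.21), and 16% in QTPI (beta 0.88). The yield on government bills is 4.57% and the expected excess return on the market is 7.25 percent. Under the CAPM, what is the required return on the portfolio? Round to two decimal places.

14.19%

β_P = Σ w_i β_i = 0.25×2.14 + 0.17×0.35 + 0.14×1.81 + 0.28×1.21 + 0.16×0.88 = 1.3275
E(R_P) = R_f + β_P × MRP = 4.57% + 1.3275 × 7.25% = 14.19%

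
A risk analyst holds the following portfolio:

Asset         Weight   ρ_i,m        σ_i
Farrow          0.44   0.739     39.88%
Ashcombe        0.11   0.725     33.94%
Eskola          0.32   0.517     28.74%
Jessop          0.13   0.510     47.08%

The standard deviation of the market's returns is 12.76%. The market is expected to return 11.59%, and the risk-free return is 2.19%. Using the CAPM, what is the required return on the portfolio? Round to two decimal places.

19.54%

β_Farrow = 0.739 × 39.88% / 12.76% = 2.3097
β_Ashcombe = 0.725 × 33.94% / 12.76% = 1.9284
β_Eskola = 0.517 × 28.74% / 12.76% = 1.1645
β_Jessop = 0.510 × 47.08% / 12.76% = 1.8817
β_P = Σ w_i β_i = 0.44×2.3097 + 0.11×1.9284 + 0.32×1.1645 + 0.13×1.8817 = 1.8457
MRP = 11.59% − 2.19% = 9.40%
E(R_P) = R_f + β_P × MRP = 2.19% + 1.8457 × 9.40% = 19.54%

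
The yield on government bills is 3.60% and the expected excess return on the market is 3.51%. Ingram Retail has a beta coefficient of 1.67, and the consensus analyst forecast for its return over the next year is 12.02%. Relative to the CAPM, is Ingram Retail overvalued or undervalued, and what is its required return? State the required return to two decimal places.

Required return = R_f + β·MRP = 3.60% + 1.67 × 3.51% = 9.46%
Forecast 12.02% > required 9.46% → the stock plots above the SML → undervalued.

Undervalued; required return 9.46%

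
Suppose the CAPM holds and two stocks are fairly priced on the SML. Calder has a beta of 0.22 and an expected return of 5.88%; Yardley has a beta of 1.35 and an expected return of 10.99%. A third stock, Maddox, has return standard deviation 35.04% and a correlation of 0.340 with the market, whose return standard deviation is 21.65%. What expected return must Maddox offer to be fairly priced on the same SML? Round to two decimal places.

7.37%

MRP = (10.99% − 5.88%) / (1.35 − 0.22) = 4.5221%
R_f = 5.88% − 0.22 × 4.5221% = 4.8851%
β_Maddox = ρ·σ_i/σ_m = 0.340 × 35.04 / 21.65 = 0.5503
E(R_Maddox) = R_f + β × MRP = 4.8851% + 0.5503 × 4.5221% = 7.37%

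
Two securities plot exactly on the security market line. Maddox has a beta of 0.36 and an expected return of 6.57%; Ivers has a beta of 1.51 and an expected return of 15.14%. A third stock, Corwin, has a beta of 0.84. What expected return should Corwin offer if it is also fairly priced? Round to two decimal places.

MRP (SML slope) = (15.14% − 6.57%) / (1.51 − 0.36) = 8.57% / 1.15 = 7.4522%
R_f (intercept) = 6.57% − 0.36 × 7.4522% = 3.8872%
E(R_Corwin) = R_f + β × MRP = 3.8872% + 0.84 × 7.4522% = 10.15%

10.15%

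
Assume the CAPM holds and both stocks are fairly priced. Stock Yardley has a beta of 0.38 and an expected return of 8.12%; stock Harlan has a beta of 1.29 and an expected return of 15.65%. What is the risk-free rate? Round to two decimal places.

Both satisfy E(R) = R_f + β·MRP, so the slope of the SML is
MRP = (15.65% − 8.12%) / (1.29 − 0.38) = 7.53% / 0.91 = 8.2747%
R_f = E(R_Yardley) − β_Yardley·MRP = 8.12% − 0.38 × 8.2747% = 4.9756%

4.98%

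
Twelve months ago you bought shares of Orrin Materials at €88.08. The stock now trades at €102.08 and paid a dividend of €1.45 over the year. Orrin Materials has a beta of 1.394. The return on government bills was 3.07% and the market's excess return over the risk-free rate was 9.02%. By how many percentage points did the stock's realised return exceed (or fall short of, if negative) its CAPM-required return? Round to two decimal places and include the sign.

Realised HPR = (P1 + D1 − P0) / P0 = (102.08 + 1.45 − 88.08) / 88.08 = 15.45 / 88.08 = 17.5409%
CAPM required = R_f + β·MRP = 3.07% + 1.394 × 9.02% = 15.64388%
α = realised − required = 17.5409% − 15.64388% = +1.90%

+1.90%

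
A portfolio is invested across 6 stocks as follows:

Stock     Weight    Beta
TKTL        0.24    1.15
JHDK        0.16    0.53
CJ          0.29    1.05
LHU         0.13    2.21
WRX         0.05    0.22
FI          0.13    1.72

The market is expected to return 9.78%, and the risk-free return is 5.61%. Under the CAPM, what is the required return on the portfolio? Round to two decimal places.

β_P = Σ w_i β_i = 0.24×1.15 + 0.16×0.53 + 0.29×1.05 + 0.13×2.21 + 0.05×0.22 + 0.13×1.72 = 1.1872
MRP = 9.78% − 5.61% = 4.17%
E(R_P) = R_f + β_P × MRP = 5.61% + 1.1872 × 4.17% = 10.56%

10.56%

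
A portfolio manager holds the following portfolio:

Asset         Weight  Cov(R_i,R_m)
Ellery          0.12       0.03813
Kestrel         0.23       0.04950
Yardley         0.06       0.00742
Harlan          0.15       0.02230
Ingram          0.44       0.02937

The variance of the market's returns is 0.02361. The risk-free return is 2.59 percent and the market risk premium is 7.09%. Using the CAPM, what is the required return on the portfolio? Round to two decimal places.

12.40%

β_Ellery = 0.03813 / 0.02361 = 1.6150
β_Kestrel = 0.04950 / 0.02361 = 2.0966
β_Yardley = 0.00742 / 0.02361 = 0.3143
β_Harlan = 0.02230 / 0.02361 = 0.9445
β_Ingram = 0.02937 / 0.02361 = 1.2440
β_P = Σ w_i β_i = 0.12×1.6150 + 0.23×2.0966 + 0.06×0.3143 + 0.15×0.9445 + 0.44×1.2440 = 1.3839
E(R_P) = R_f + β_P × MRP = 2.59% + 1.3839 × 7.09% = 12.40%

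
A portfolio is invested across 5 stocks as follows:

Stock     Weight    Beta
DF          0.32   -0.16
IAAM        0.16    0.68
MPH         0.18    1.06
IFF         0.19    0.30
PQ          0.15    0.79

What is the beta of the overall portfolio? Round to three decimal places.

β_P = Σ w_i β_i = 0.32×-0.16 + 0.16×0.68 + 0.18×1.06 + 0.19×0.30 + 0.15×0.79 = 0.4239

0.424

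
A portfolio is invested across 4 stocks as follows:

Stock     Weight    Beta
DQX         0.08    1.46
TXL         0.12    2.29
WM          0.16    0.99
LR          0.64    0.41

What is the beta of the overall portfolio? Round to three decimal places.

β_P = Σ w_i β_i = 0.08×1.46 + 0.12×2.29 + 0.16×0.99 + 0.64×0.41 = 0.8124

0.812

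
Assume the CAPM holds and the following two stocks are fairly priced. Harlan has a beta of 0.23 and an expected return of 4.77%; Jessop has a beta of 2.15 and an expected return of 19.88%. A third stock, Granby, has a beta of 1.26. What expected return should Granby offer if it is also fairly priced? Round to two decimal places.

12.88%

MRP (SML slope) = (19.88% − 4.77%) / (2.15 − 0.23) = 15.11% / 1.92 = 7.8698%
R_f (intercept) = 4.77% − 0.23 × 7.8698% = 2.9599%
E(R_Granby) = R_f + β × MRP = 2.9599% + 1.26 × 7.8698% = 12.88%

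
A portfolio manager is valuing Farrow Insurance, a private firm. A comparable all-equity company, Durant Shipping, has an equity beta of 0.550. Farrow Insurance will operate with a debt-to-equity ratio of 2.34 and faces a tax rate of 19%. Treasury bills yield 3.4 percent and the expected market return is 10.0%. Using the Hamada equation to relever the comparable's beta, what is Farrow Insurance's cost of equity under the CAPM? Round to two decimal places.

13.91%

β_L = β_U × [1 + (1 − t)(D/E)] = 0.550 × [1 + (1 − 0.19) × 2.34]
    = 0.550 × [1 + 0.81 × 2.34] = 0.550 × 2.8954 = 1.5925
MRP = 10.0% − 3.4% = 6.60%
E(R) = R_f + β_L × MRP = 3.4% + 1.5925 × 6.6% = 13.91%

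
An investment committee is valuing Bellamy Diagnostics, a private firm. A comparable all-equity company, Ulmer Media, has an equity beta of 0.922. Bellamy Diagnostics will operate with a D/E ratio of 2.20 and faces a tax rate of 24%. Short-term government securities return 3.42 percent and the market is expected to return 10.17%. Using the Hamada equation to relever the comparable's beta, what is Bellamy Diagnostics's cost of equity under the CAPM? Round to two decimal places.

20.05%

β_L = β_U × [1 + (1 − t)(D/E)] = 0.922 × [1 + (1 − 0.24) × 2.20]
    = 0.922 × [1 + 0.76 × 2.20] = 0.922 × 2.6720 = 2.4636
MRP = 10.17% − 3.42% = 6.75%
E(R) = R_f + β_L × MRP = 3.42% + 2.4636 × 6.75% = 20.05%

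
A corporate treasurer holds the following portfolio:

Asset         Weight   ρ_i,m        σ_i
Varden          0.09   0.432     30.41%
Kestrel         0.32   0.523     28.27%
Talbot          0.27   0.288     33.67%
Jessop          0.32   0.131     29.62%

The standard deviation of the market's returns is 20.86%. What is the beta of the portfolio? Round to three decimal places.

0.469

β_Varden = 0.432 × 30.41% / 20.86% = 0.6298
β_Kestrel = 0.523 × 28.27% / 20.86% = 0.7088
β_Talbot = 0.288 × 33.67% / 20.86% = 0.4649
β_Jessop = 0.131 × 29.62% / 20.86% = 0.1860
β_P = Σ w_i β_i = 0.09×0.6298 + 0.32×0.7088 + 0.27×0.4649 + 0.32×0.1860 = 0.4685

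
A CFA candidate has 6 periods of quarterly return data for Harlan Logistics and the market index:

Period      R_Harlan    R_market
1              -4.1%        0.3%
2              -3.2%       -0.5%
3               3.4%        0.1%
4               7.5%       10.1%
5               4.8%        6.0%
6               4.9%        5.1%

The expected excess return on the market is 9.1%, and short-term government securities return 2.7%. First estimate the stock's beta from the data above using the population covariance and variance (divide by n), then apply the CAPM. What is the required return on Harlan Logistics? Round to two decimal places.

11.12%

Mean R_i = (-4.1 − 3.2 + 3.4 + 7.5 + 4.8 + 4.9) / 6 = 2.2167%
Mean R_m = (0.3 − 0.5 + 0.1 + 10.1 + 6.0 + 5.1) / 6 = 3.5167%
Σ(R_i − R̄_i)(R_m − R̄_m) = 83.4783  ⇒  Cov = 83.4783 / 6 = 13.9131
Σ(R_m − R̄_m)² = 90.1683  ⇒  Var(R_m) = 90.1683 / 6 = 15.0281
β = Cov / Var(R_m) = 13.9131 / 15.0281 = 0.9258
E(R) = R_f + β × MRP = 2.7% + 0.9258 × 9.1% = 11.12%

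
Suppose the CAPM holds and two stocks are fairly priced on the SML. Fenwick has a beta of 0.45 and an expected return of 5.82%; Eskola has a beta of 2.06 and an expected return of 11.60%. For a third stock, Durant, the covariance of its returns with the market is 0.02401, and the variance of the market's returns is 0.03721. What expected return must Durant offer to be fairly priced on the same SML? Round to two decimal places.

MRP = (11.60% − 5.82%) / (2.06 − 0.45) = 3.5901%
R_f = 5.82% − 0.45 × 3.5901% = 4.2045%
β_Durant = Cov / Var(R_m) = 0.02401 / 0.03721 = 0.6453
E(R_Durant) = R_f + β × MRP = 4.2045% + 0.6453 × 3.5901% = 6.52%

6.52%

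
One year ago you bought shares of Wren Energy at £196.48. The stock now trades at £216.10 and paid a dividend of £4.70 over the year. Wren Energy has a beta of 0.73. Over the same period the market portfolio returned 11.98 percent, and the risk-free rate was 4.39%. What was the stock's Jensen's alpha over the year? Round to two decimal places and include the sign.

Realised HPR = (P1 + D1 − P0) / P0 = (216.10 + 4.70 − 196.48) / 196.48 = 24.32 / 196.48 = 12.3779%
MRP = 11.98% − 4.39% = 7.59%
CAPM required = R_f + β·MRP = 4.39% + 0.73 × 7.59% = 9.9307%
α = realised − required = 12.3779% − 9.9307% = +2.45%

+2.45%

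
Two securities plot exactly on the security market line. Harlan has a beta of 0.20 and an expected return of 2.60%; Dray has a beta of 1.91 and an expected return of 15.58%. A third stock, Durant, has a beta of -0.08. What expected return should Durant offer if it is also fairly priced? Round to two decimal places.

MRP (SML slope) = (15.58% − 2.60%) / (1.91 − 0.20) = 12.98% / 1.71 = 7.5906%
R_f (intercept) = 2.60% − 0.20 × 7.5906% = 1.0819%
E(R_Durant) = R_f + β × MRP = 1.0819% + -0.08 × 7.5906% = 0.47%

0.47%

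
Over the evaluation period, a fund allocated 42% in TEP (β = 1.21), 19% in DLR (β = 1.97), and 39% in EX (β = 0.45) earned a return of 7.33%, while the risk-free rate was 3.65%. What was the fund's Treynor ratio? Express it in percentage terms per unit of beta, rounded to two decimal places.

β_P = 0.42×1.21 + 0.19×1.97 + 0.39×0.45 = 1.0580
Treynor = (R_P − R_f) / β_P = (7.33% − 3.65%) / 1.0580 = 3.68% / 1.0580 = 3.48%

3.48%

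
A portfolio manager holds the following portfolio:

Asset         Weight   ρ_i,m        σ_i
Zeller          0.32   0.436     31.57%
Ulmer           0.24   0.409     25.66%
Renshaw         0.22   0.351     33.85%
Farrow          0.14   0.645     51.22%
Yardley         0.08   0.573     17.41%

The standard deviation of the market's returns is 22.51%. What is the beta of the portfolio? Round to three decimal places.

0.665

β_Zeller = 0.436 × 31.57% / 22.51% = 0.6115
β_Ulmer = 0.409 × 25.66% / 22.51% = 0.4662
β_Renshaw = 0.351 × 33.85% / 22.51% = 0.5278
β_Farrow = 0.645 × 51.22% / 22.51% = 1.4677
β_Yardley = 0.573 × 17.41% / 22.51% = 0.4432
β_P = Σ w_i β_i = 0.32×0.6115 + 0.24×0.4662 + 0.22×0.5278 + 0.14×1.4677 + 0.08×0.4432 = 0.6646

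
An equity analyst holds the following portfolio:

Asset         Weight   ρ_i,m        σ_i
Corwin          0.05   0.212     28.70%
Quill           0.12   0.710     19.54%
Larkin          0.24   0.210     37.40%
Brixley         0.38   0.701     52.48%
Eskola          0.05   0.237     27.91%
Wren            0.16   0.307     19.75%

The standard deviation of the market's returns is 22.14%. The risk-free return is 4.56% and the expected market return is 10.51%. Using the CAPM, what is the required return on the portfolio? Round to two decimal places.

9.70%

β_Corwin = 0.212 × 28.70% / 22.14% = 0.2748
β_Quill = 0.710 × 19.54% / 22.14% = 0.6266
β_Larkin = 0.210 × 37.40% / 22.14% = 0.3547
β_Brixley = 0.701 × 52.48% / 22.14% = 1.6616
β_Eskola = 0.237 × 27.91% / 22.14% = 0.2988
β_Wren = 0.307 × 19.75% / 22.14% = 0.2739
β_P = Σ w_i β_i = 0.05×0.2748 + 0.12×0.6266 + 0.24×0.3547 + 0.38×1.6616 + 0.05×0.2988 + 0.16×0.2739 = 0.8642
MRP = 10.51% − 4.56% = 5.95%
E(R_P) = R_f + β_P × MRP = 4.56% + 0.8642 × 5.95% = 9.70%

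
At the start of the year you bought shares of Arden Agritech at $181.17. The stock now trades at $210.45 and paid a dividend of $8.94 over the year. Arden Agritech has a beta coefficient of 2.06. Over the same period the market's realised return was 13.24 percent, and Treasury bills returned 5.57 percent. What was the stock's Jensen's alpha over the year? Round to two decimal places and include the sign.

Realised HPR = (P1 + D1 − P0) / P0 = (210.45 + 8.94 − 181.17) / 181.17 = 38.22 / 181.17 = 21.0962%
MRP = 13.24% − 5.57% = 7.67%
CAPM required = R_f + β·MRP = 5.57% + 2.06 × 7.67% = 21.3702%
α = realised − required = 21.0962% − 21.3702% = -0.27%

-0.27%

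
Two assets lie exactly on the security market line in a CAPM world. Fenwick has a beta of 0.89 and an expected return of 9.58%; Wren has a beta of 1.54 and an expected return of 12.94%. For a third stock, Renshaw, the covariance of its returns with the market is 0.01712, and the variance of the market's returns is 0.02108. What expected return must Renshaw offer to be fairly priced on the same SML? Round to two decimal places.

MRP = (12.94% − 9.58%) / (1.54 − 0.89) = 5.1692%
R_f = 9.58% − 0.89 × 5.1692% = 4.9794%
β_Renshaw = Cov / Var(R_m) = 0.01712 / 0.02108 = 0.8121
E(R_Renshaw) = R_f + β × MRP = 4.9794% + 0.8121 × 5.1692% = 9.18%

9.18%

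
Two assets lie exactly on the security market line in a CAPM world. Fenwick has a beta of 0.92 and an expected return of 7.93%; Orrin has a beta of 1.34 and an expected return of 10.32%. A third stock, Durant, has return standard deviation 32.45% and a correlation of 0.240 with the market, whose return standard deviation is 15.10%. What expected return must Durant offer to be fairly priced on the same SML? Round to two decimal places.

5.63%

MRP = (10.32% − 7.93%) / (1.34 − 0.92) = 5.6905%
R_f = 7.93% − 0.92 × 5.6905% = 2.6947%
β_Durant = ρ·σ_i/σ_m = 0.240 × 32.45 / 15.10 = 0.5158
E(R_Durant) = R_f + β × MRP = 2.6947% + 0.5158 × 5.6905% = 5.63%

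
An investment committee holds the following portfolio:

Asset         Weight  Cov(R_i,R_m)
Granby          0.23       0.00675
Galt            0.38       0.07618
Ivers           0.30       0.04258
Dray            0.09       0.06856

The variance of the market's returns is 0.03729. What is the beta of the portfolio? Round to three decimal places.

1.326

β_Granby = 0.00675 / 0.03729 = 0.1810
β_Galt = 0.07618 / 0.03729 = 2.0429
β_Ivers = 0.04258 / 0.03729 = 1.1419
β_Dray = 0.06856 / 0.03729 = 1.8386
β_P = Σ w_i β_i = 0.23×0.1810 + 0.38×2.0429 + 0.30×1.1419 + 0.09×1.8386 = 1.3260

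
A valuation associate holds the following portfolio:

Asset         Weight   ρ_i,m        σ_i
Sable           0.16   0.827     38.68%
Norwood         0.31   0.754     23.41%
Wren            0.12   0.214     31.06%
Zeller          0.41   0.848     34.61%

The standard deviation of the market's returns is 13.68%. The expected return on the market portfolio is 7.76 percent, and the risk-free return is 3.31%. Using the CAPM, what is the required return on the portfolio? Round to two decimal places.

β_Sable = 0.827 × 38.68% / 13.68% = 2.3383
β_Norwood = 0.754 × 23.41% / 13.68% = 1.2903
β_Wren = 0.214 × 31.06% / 13.68% = 0.4859
β_Zeller = 0.848 × 34.61% / 13.68% = 2.1454
β_P = Σ w_i β_i = 0.16×2.3383 + 0.31×1.2903 + 0.12×0.4859 + 0.41×2.1454 = 1.7120
MRP = 7.76% − 3.31% = 4.45%
E(R_P) = R_f + β_P × MRP = 3.31% + 1.7120 × 4.45% = 10.93%

10.93%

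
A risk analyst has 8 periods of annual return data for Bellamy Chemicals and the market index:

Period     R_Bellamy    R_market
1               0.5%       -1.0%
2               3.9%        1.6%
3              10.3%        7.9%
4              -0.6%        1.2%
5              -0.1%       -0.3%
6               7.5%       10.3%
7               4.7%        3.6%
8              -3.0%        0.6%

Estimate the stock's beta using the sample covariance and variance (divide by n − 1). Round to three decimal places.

Mean R_i = (0.5 + 3.9 + 10.3 − 0.6 − 0.1 + 7.5 + 4.7 − 3.0) / 8 = 2.9000%
Mean R_m = (-1.0 + 1.6 + 7.9 + 1.2 − 0.3 + 10.3 + 3.6 + 0.6) / 8 = 2.9875%
Σ(R_i − R̄_i)(R_m − R̄_m) = 109.4800  ⇒  Cov = 109.4800 / 7 = 15.6400
Σ(R_m − R̄_m)² = 115.5088  ⇒  Var(R_m) = 115.5088 / 7 = 16.5013
β = Cov / Var(R_m) = 15.6400 / 16.5013 = 0.9478

0.948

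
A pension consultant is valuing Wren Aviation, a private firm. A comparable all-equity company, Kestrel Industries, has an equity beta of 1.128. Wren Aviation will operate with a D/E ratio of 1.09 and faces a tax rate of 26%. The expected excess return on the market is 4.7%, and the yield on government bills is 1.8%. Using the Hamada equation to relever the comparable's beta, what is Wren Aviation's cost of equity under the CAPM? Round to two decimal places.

β_L = β_U × [1 + (1 − t)(D/E)] = 1.128 × [1 + (1 − 0.26) × 1.09]
    = 1.128 × [1 + 0.74 × 1.09] = 1.128 × 1.8066 = 2.0378
E(R) = R_f + β_L × MRP = 1.8% + 2.0378 × 4.7% = 11.38%

11.38%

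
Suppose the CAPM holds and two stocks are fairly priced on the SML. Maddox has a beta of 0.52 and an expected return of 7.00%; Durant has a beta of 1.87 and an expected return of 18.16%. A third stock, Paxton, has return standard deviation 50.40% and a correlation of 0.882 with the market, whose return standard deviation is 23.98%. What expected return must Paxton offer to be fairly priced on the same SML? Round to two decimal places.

MRP = (18.16% − 7.00%) / (1.87 − 0.52) = 8.2667%
R_f = 7.00% − 0.52 × 8.2667% = 2.7013%
β_Paxton = ρ·σ_i/σ_m = 0.882 × 50.40 / 23.98 = 1.8537
E(R_Paxton) = R_f + β × MRP = 2.7013% + 1.8537 × 8.2667% = 18.03%

18.03%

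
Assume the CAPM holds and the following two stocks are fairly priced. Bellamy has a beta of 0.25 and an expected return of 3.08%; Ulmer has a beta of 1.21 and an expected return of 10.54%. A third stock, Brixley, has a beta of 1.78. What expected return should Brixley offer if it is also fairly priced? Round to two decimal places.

14.97%

MRP (SML slope) = (10.54% − 3.08%) / (1.21 − 0.25) = 7.46% / 0.96 = 7.7708%
R_f (intercept) = 3.08% − 0.25 × 7.7708% = 1.1373%
E(R_Brixley) = R_f + β × MRP = 1.1373% + 1.78 × 7.7708% = 14.97%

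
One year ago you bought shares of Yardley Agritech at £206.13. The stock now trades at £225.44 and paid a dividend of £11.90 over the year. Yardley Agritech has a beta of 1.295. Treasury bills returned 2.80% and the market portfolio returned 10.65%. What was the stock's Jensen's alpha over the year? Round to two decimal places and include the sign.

+2.18%

Realised HPR = (P1 + D1 − P0) / P0 = (225.44 + 11.90 − 206.13) / 206.13 = 31.21 / 206.13 = 15.1409%
MRP = 10.65% − 2.80% = 7.85%
CAPM required = R_f + β·MRP = 2.80% + 1.295 × 7.85% = 12.96575%
α = realised − required = 15.1409% − 12.96575% = +2.18%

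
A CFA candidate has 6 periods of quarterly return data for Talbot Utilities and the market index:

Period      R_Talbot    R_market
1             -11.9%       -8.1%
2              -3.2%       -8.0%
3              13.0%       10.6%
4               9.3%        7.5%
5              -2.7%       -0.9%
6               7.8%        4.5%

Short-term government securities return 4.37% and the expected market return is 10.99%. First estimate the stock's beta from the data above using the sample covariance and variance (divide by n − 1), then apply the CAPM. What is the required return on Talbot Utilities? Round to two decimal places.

Mean R_i = (-11.9 − 3.2 + 13.0 + 9.3 − 2.7 + 7.8) / 6 = 2.0500%
Mean R_m = (-8.1 − 8.0 + 10.6 + 7.5 − 0.9 + 4.5) / 6 = 0.9333%
Σ(R_i − R̄_i)(R_m − R̄_m) = 355.5900  ⇒  Cov = 355.5900 / 5 = 71.1180
Σ(R_m − R̄_m)² = 314.0533  ⇒  Var(R_m) = 314.0533 / 5 = 62.8107
β = Cov / Var(R_m) = 71.1180 / 62.8107 = 1.1323
MRP = 10.99% − 4.37% = 6.62%
E(R) = R_f + β × MRP = 4.37% + 1.1323 × 6.62% = 11.87%

11.87%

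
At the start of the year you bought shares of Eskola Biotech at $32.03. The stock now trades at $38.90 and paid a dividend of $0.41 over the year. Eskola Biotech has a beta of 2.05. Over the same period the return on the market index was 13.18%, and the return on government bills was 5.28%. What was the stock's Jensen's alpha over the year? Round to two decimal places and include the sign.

Realised HPR = (P1 + D1 − P0) / P0 = (38.90 + 0.41 − 32.03) / 32.03 = 7.28 / 32.03 = 22.7287%
MRP = 13.18% − 5.28% = 7.90%
CAPM required = R_f + β·MRP = 5.28% + 2.05 × 7.90% = 21.4750%
α = realised − required = 22.7287% − 21.4750% = +1.25%

+1.25%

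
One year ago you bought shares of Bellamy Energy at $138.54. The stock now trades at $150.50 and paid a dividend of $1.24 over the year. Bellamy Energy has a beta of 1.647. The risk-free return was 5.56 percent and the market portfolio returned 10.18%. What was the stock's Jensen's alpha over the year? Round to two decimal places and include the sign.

Realised HPR = (P1 + D1 − P0) / P0 = (150.50 + 1.24 − 138.54) / 138.54 = 13.20 / 138.54 = 9.5279%
MRP = 10.18% − 5.56% = 4.62%
CAPM required = R_f + β·MRP = 5.56% + 1.647 × 4.62% = 13.16914%
α = realised − required = 9.5279% − 13.16914% = -3.64%

-3.64%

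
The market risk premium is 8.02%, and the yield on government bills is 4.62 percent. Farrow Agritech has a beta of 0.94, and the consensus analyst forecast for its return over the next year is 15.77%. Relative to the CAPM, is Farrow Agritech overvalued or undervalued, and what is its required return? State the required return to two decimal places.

Undervalued; required return 12.16%

Required return = R_f + β·MRP = 4.62% + 0.94 × 8.02% = 12.16%
Forecast 15.77% > required 12.16% → the stock plots above the SML → undervalued.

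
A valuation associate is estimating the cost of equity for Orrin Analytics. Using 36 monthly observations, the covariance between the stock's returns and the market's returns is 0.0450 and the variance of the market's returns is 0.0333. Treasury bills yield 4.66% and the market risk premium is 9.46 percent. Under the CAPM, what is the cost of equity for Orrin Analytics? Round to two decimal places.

17.44%

β = Cov(R_i, R_m) / Var(R_m) = 0.0450 / 0.0333 = 1.3514
E(R) = R_f + β × MRP = 4.66% + 1.3514 × 9.46% = 17.44%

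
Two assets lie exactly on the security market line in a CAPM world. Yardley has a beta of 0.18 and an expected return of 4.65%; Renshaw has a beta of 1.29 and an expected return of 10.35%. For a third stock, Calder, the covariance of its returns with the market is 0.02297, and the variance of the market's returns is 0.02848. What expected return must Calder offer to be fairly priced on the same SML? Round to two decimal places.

MRP = (10.35% − 4.65%) / (1.29 − 0.18) = 5.1351%
R_f = 4.65% − 0.18 × 5.1351% = 3.7257%
β_Calder = Cov / Var(R_m) = 0.02297 / 0.02848 = 0.8065
E(R_Calder) = R_f + β × MRP = 3.7257% + 0.8065 × 5.1351% = 7.87%

7.87%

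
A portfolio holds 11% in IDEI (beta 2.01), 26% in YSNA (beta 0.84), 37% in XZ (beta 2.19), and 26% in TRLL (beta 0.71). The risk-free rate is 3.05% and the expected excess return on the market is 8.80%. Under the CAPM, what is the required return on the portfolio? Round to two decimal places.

β_P = Σ w_i β_i = 0.11×2.01 + 0.26×0.84 + 0.37×2.19 + 0.26×0.71 = 1.4344
E(R_P) = R_f + β_P × MRP = 3.05% + 1.4344 × 8.80% = 15.67%

15.67%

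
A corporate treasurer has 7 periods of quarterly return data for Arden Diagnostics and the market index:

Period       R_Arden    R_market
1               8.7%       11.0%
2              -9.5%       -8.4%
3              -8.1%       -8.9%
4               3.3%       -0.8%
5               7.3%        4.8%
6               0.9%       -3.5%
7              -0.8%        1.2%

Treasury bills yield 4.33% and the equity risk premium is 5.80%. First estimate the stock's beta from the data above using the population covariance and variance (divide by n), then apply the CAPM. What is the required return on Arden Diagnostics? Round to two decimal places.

Mean R_i = (8.7 − 9.5 − 8.1 + 3.3 + 7.3 + 0.9 − 0.8) / 7 = 0.2571%
Mean R_m = (11.0 − 8.4 − 8.9 − 0.8 + 4.8 − 3.5 + 1.2) / 7 = -0.6571%
Σ(R_i − R̄_i)(R_m − R̄_m) = 277.0629  ⇒  Cov = 277.0629 / 7 = 39.5804
Σ(R_m − R̄_m)² = 305.1171  ⇒  Var(R_m) = 305.1171 / 7 = 43.5882
β = Cov / Var(R_m) = 39.5804 / 43.5882 = 0.9081
E(R) = R_f + β × MRP = 4.33% + 0.9081 × 5.80% = 9.60%

9.60%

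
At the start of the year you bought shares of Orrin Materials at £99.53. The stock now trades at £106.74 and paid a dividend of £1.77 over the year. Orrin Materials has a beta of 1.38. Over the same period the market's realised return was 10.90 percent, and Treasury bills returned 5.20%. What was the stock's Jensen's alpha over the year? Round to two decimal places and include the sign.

-4.04%

Realised HPR = (P1 + D1 − P0) / P0 = (106.74 + 1.77 − 99.53) / 99.53 = 8.98 / 99.53 = 9.0224%
MRP = 10.90% − 5.20% = 5.70%
CAPM required = R_f + β·MRP = 5.20% + 1.38 × 5.70% = 13.0660%
α = realised − required = 9.0224% − 13.0660% = -4.04%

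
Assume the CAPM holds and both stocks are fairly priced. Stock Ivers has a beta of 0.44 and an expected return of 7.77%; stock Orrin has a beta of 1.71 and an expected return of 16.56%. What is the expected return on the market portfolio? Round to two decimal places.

11.65%

Both satisfy E(R) = R_f + β·MRP, so the slope of the SML is
MRP = (16.56% − 7.77%) / (1.71 − 0.44) = 8.79% / 1.27 = 6.9213%
R_f = E(R_Ivers) − β_Ivers·MRP = 7.77% − 0.44 × 6.9213% = 4.7246%
E(R_m) = R_f + MRP = 4.7246% + 6.9213% = 11.65%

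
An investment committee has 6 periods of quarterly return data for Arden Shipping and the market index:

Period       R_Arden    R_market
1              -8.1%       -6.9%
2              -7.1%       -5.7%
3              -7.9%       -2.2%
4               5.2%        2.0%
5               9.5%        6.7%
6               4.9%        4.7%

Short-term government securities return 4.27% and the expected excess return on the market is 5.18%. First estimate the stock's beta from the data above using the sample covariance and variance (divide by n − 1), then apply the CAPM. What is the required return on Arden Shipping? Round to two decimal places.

11.26%

Mean R_i = (-8.1 − 7.1 − 7.9 + 5.2 + 9.5 + 4.9) / 6 = -0.5833%
Mean R_m = (-6.9 − 5.7 − 2.2 + 2.0 + 6.7 + 4.7) / 6 = -0.2333%
Σ(R_i − R̄_i)(R_m − R̄_m) = 210.0033  ⇒  Cov = 210.0033 / 5 = 42.0007
Σ(R_m − R̄_m)² = 155.5933  ⇒  Var(R_m) = 155.5933 / 5 = 31.1187
β = Cov / Var(R_m) = 42.0007 / 31.1187 = 1.3497
E(R) = R_f + β × MRP = 4.27% + 1.3497 × 5.18% = 11.26%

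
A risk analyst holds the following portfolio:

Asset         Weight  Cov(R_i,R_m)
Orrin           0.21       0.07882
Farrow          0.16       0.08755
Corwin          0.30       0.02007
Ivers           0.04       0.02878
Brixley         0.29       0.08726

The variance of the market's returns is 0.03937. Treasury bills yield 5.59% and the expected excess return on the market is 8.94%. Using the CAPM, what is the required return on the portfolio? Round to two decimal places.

19.90%

β_Orrin = 0.07882 / 0.03937 = 2.0020
β_Farrow = 0.08755 / 0.03937 = 2.2238
β_Corwin = 0.02007 / 0.03937 = 0.5098
β_Ivers = 0.02878 / 0.03937 = 0.7310
β_Brixley = 0.08726 / 0.03937 = 2.2164
β_P = Σ w_i β_i = 0.21×2.0020 + 0.16×2.2238 + 0.30×0.5098 + 0.04×0.7310 + 0.29×2.2164 = 1.6012
E(R_P) = R_f + β_P × MRP = 5.59% + 1.6012 × 8.94% = 19.90%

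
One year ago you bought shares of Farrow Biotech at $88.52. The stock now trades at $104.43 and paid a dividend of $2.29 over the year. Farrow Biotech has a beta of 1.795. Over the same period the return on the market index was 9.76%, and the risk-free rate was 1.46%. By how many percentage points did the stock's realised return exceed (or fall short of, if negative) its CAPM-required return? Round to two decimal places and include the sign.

Realised HPR = (P1 + D1 − P0) / P0 = (104.43 + 2.29 − 88.52) / 88.52 = 18.20 / 88.52 = 20.5603%
MRP = 9.76% − 1.46% = 8.30%
CAPM required = R_f + β·MRP = 1.46% + 1.795 × 8.30% = 16.35850%
α = realised − required = 20.5603% − 16.35850% = +4.20%

+4.20%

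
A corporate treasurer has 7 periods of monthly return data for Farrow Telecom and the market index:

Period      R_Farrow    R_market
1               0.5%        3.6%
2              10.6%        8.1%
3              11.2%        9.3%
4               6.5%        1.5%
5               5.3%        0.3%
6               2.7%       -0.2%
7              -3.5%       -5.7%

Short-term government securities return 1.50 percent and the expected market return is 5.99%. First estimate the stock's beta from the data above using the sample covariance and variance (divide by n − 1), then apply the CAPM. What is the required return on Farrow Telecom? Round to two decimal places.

5.51%

Mean R_i = (0.5 + 10.6 + 11.2 + 6.5 + 5.3 + 2.7 − 3.5) / 7 = 4.7571%
Mean R_m = (3.6 + 8.1 + 9.3 + 1.5 + 0.3 − 0.2 − 5.7) / 7 = 2.4143%
Σ(R_i − R̄_i)(R_m − R̄_m) = 142.1743  ⇒  Cov = 142.1743 / 6 = 23.6957
Σ(R_m − R̄_m)² = 159.1286  ⇒  Var(R_m) = 159.1286 / 6 = 26.5214
β = Cov / Var(R_m) = 23.6957 / 26.5214 = 0.8935
MRP = 5.99% − 1.50% = 4.49%
E(R) = R_f + β × MRP = 1.50% + 0.8935 × 4.49% = 5.51%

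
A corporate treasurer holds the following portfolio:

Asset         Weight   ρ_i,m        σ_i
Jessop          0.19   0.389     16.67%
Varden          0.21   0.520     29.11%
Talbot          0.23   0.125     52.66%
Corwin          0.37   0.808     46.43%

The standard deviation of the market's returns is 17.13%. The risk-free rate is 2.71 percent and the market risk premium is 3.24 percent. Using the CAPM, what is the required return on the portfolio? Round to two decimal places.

6.46%

β_Jessop = 0.389 × 16.67% / 17.13% = 0.3786
β_Varden = 0.520 × 29.11% / 17.13% = 0.8837
β_Talbot = 0.125 × 52.66% / 17.13% = 0.3843
β_Corwin = 0.808 × 46.43% / 17.13% = 2.1900
β_P = Σ w_i β_i = 0.19×0.3786 + 0.21×0.8837 + 0.23×0.3843 + 0.37×2.1900 = 1.1562
E(R_P) = R_f + β_P × MRP = 2.71% + 1.1562 × 3.24% = 6.46%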